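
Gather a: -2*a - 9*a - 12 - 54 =-11*a - 66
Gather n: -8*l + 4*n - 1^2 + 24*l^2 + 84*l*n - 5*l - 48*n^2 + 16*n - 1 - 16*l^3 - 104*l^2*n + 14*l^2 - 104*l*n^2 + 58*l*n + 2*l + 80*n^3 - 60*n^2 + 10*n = -16*l^3 + 38*l^2 - 11*l + 80*n^3 + n^2*(-104*l - 108) + n*(-104*l^2 + 142*l + 30) - 2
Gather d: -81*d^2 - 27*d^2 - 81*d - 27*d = -108*d^2 - 108*d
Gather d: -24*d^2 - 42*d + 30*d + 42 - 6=-24*d^2 - 12*d + 36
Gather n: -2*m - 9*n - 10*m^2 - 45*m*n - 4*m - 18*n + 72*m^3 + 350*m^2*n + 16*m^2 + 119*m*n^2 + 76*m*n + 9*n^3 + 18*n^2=72*m^3 + 6*m^2 - 6*m + 9*n^3 + n^2*(119*m + 18) + n*(350*m^2 + 31*m - 27)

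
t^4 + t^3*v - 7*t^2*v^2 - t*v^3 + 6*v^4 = (t - 2*v)*(t - v)*(t + v)*(t + 3*v)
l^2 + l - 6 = (l - 2)*(l + 3)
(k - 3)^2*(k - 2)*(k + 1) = k^4 - 7*k^3 + 13*k^2 + 3*k - 18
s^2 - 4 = (s - 2)*(s + 2)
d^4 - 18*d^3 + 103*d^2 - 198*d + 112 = (d - 8)*(d - 7)*(d - 2)*(d - 1)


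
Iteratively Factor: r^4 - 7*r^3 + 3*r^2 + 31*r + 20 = (r - 4)*(r^3 - 3*r^2 - 9*r - 5) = (r - 4)*(r + 1)*(r^2 - 4*r - 5) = (r - 4)*(r + 1)^2*(r - 5)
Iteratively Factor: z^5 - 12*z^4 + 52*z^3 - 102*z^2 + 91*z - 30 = (z - 2)*(z^4 - 10*z^3 + 32*z^2 - 38*z + 15) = (z - 2)*(z - 1)*(z^3 - 9*z^2 + 23*z - 15) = (z - 3)*(z - 2)*(z - 1)*(z^2 - 6*z + 5) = (z - 3)*(z - 2)*(z - 1)^2*(z - 5)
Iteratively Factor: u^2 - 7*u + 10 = (u - 5)*(u - 2)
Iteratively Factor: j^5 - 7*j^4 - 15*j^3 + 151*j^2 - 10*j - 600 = (j + 4)*(j^4 - 11*j^3 + 29*j^2 + 35*j - 150) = (j - 5)*(j + 4)*(j^3 - 6*j^2 - j + 30) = (j - 5)^2*(j + 4)*(j^2 - j - 6) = (j - 5)^2*(j + 2)*(j + 4)*(j - 3)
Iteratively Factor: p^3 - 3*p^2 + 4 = (p - 2)*(p^2 - p - 2) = (p - 2)^2*(p + 1)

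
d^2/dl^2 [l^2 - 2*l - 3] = 2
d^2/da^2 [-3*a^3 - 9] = -18*a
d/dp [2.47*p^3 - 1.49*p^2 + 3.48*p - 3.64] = 7.41*p^2 - 2.98*p + 3.48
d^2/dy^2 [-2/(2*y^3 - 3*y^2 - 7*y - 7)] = 4*(3*(2*y - 1)*(-2*y^3 + 3*y^2 + 7*y + 7) + (-6*y^2 + 6*y + 7)^2)/(-2*y^3 + 3*y^2 + 7*y + 7)^3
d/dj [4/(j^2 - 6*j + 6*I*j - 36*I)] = 8*(-j + 3 - 3*I)/(j^2 - 6*j + 6*I*j - 36*I)^2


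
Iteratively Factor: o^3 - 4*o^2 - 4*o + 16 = (o - 4)*(o^2 - 4) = (o - 4)*(o - 2)*(o + 2)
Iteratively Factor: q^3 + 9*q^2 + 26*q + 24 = (q + 2)*(q^2 + 7*q + 12) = (q + 2)*(q + 3)*(q + 4)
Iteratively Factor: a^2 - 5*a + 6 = (a - 2)*(a - 3)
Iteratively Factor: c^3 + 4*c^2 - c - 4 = (c + 4)*(c^2 - 1) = (c + 1)*(c + 4)*(c - 1)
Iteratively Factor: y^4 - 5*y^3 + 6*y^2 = (y)*(y^3 - 5*y^2 + 6*y) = y*(y - 2)*(y^2 - 3*y) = y*(y - 3)*(y - 2)*(y)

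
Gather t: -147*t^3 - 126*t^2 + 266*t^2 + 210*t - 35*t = -147*t^3 + 140*t^2 + 175*t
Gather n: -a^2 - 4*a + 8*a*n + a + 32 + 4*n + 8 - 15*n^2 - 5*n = -a^2 - 3*a - 15*n^2 + n*(8*a - 1) + 40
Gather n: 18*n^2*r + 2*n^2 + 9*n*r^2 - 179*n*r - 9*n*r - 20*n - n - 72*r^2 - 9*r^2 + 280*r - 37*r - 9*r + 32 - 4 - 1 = n^2*(18*r + 2) + n*(9*r^2 - 188*r - 21) - 81*r^2 + 234*r + 27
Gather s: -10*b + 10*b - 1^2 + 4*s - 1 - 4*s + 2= 0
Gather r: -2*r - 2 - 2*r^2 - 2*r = -2*r^2 - 4*r - 2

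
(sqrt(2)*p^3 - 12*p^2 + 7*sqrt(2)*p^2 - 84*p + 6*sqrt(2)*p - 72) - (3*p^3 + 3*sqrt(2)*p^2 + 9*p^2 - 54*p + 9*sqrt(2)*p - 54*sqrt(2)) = -3*p^3 + sqrt(2)*p^3 - 21*p^2 + 4*sqrt(2)*p^2 - 30*p - 3*sqrt(2)*p - 72 + 54*sqrt(2)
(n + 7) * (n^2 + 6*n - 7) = n^3 + 13*n^2 + 35*n - 49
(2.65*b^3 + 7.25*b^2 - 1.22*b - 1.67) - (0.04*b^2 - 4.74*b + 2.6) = 2.65*b^3 + 7.21*b^2 + 3.52*b - 4.27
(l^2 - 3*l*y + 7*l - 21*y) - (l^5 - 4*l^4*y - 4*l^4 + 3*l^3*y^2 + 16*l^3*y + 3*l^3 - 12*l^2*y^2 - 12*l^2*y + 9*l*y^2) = -l^5 + 4*l^4*y + 4*l^4 - 3*l^3*y^2 - 16*l^3*y - 3*l^3 + 12*l^2*y^2 + 12*l^2*y + l^2 - 9*l*y^2 - 3*l*y + 7*l - 21*y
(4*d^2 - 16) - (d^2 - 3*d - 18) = 3*d^2 + 3*d + 2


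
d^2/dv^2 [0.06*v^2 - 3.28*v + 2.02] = 0.120000000000000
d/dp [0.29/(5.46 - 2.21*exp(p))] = 0.6409*exp(p)/(2.21*exp(p) - 5.46)^2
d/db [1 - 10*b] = -10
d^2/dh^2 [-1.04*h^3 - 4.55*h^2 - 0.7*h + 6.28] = -6.24*h - 9.1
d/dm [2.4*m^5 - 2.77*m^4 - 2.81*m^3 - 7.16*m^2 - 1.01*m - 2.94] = 12.0*m^4 - 11.08*m^3 - 8.43*m^2 - 14.32*m - 1.01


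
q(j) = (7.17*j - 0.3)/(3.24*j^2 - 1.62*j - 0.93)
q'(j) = (1.62 - 6.48*j)*(7.17*j - 0.3)/(3.24*j^2 - 1.62*j - 0.93)^2 + 7.17/(3.24*j^2 - 1.62*j - 0.93)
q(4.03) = 0.63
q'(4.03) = -0.18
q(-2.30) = -0.84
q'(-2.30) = -0.34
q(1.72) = 2.05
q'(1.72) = -2.11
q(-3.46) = -0.58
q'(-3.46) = -0.15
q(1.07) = 7.05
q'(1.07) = -28.94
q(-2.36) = -0.82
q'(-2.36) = -0.32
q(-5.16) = -0.40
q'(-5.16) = -0.07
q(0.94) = 15.70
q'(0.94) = -153.75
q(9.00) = 0.26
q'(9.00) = -0.03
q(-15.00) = -0.14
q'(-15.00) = -0.01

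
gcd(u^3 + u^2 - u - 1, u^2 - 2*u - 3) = u + 1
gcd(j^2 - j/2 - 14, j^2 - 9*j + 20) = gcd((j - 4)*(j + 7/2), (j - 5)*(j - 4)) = j - 4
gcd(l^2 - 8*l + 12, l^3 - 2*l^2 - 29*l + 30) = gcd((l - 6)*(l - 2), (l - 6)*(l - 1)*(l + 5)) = l - 6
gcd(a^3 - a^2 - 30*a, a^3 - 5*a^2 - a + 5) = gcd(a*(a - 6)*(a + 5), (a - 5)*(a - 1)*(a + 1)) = 1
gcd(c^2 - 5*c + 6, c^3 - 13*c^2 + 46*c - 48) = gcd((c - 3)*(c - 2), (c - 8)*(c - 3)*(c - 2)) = c^2 - 5*c + 6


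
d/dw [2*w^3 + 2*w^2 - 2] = 2*w*(3*w + 2)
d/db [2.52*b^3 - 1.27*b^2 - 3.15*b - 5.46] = 7.56*b^2 - 2.54*b - 3.15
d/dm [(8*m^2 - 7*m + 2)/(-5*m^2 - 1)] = (-35*m^2 + 4*m + 7)/(25*m^4 + 10*m^2 + 1)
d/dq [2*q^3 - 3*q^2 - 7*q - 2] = 6*q^2 - 6*q - 7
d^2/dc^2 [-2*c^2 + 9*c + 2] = -4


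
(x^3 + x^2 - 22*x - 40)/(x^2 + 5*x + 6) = (x^2 - x - 20)/(x + 3)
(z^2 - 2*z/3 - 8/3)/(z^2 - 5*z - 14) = (-3*z^2 + 2*z + 8)/(3*(-z^2 + 5*z + 14))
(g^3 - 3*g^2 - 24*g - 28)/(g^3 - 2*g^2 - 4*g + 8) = (g^2 - 5*g - 14)/(g^2 - 4*g + 4)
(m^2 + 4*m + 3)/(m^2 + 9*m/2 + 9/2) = 2*(m + 1)/(2*m + 3)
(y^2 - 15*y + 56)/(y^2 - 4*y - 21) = (y - 8)/(y + 3)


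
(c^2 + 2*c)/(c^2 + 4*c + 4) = c/(c + 2)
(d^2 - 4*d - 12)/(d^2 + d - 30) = (d^2 - 4*d - 12)/(d^2 + d - 30)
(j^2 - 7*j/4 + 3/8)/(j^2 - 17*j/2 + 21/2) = (j - 1/4)/(j - 7)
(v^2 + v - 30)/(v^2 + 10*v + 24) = (v - 5)/(v + 4)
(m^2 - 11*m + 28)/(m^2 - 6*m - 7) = (m - 4)/(m + 1)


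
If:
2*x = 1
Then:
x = 1/2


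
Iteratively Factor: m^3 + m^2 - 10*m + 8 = (m - 2)*(m^2 + 3*m - 4) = (m - 2)*(m + 4)*(m - 1)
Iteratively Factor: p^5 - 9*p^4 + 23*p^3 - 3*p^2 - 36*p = (p + 1)*(p^4 - 10*p^3 + 33*p^2 - 36*p) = p*(p + 1)*(p^3 - 10*p^2 + 33*p - 36) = p*(p - 3)*(p + 1)*(p^2 - 7*p + 12) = p*(p - 3)^2*(p + 1)*(p - 4)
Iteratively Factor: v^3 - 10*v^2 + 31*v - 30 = (v - 5)*(v^2 - 5*v + 6) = (v - 5)*(v - 2)*(v - 3)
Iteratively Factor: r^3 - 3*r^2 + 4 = (r - 2)*(r^2 - r - 2) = (r - 2)*(r + 1)*(r - 2)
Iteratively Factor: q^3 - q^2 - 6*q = (q)*(q^2 - q - 6) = q*(q - 3)*(q + 2)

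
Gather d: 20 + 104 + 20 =144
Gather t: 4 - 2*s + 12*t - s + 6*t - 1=-3*s + 18*t + 3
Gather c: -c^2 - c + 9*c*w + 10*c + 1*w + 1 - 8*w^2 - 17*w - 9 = -c^2 + c*(9*w + 9) - 8*w^2 - 16*w - 8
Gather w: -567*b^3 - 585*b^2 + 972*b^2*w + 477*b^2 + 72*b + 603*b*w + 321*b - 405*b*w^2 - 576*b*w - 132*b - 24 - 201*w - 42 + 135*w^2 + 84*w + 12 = -567*b^3 - 108*b^2 + 261*b + w^2*(135 - 405*b) + w*(972*b^2 + 27*b - 117) - 54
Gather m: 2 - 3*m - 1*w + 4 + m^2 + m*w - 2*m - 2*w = m^2 + m*(w - 5) - 3*w + 6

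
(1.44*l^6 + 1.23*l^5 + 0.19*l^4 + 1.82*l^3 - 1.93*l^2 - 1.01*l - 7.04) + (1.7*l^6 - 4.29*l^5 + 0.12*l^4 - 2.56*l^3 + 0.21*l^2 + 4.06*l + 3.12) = 3.14*l^6 - 3.06*l^5 + 0.31*l^4 - 0.74*l^3 - 1.72*l^2 + 3.05*l - 3.92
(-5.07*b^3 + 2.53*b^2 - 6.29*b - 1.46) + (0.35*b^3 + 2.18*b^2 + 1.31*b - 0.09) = -4.72*b^3 + 4.71*b^2 - 4.98*b - 1.55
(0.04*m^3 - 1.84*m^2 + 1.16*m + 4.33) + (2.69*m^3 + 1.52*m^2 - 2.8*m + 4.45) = 2.73*m^3 - 0.32*m^2 - 1.64*m + 8.78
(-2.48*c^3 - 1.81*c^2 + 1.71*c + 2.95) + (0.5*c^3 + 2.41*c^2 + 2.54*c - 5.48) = -1.98*c^3 + 0.6*c^2 + 4.25*c - 2.53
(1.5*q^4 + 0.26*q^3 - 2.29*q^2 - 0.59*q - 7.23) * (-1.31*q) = -1.965*q^5 - 0.3406*q^4 + 2.9999*q^3 + 0.7729*q^2 + 9.4713*q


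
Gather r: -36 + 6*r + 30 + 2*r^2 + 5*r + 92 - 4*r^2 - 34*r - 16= -2*r^2 - 23*r + 70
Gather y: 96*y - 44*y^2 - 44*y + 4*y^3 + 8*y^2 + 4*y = 4*y^3 - 36*y^2 + 56*y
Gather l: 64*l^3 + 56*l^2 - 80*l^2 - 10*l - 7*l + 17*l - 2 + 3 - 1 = 64*l^3 - 24*l^2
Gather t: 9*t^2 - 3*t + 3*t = 9*t^2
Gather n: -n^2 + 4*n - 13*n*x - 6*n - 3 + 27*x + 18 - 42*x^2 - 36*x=-n^2 + n*(-13*x - 2) - 42*x^2 - 9*x + 15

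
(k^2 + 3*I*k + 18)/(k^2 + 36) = (k - 3*I)/(k - 6*I)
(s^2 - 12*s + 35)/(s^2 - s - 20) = (s - 7)/(s + 4)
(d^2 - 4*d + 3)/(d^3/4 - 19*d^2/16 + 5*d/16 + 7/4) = 16*(d^2 - 4*d + 3)/(4*d^3 - 19*d^2 + 5*d + 28)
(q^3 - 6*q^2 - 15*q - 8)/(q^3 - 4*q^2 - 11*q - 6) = (q - 8)/(q - 6)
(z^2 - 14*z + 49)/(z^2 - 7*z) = (z - 7)/z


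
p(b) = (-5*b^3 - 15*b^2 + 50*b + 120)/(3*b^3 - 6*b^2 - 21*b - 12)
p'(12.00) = 0.08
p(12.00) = -2.49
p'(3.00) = 3.65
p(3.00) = 0.00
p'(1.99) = 1.67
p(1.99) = -2.24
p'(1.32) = 2.04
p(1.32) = -3.43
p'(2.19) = 1.73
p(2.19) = -1.90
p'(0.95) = 2.77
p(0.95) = -4.30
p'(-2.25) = -0.73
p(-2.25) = 0.39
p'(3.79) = 72.86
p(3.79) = 12.33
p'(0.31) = 6.78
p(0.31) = -7.05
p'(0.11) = 10.23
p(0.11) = -8.72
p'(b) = (-15*b^2 - 30*b + 50)/(3*b^3 - 6*b^2 - 21*b - 12) + (-9*b^2 + 12*b + 21)*(-5*b^3 - 15*b^2 + 50*b + 120)/(3*b^3 - 6*b^2 - 21*b - 12)^2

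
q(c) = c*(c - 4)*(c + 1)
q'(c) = c*(c - 4) + c*(c + 1) + (c - 4)*(c + 1)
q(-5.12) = -192.38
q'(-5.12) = 105.36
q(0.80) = -4.61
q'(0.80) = -6.88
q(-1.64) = -5.92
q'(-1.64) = 13.91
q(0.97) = -5.79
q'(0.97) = -7.00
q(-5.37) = -219.88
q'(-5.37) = 114.73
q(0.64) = -3.53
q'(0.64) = -6.61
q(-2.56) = -26.20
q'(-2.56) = 31.02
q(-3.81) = -83.61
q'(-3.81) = 62.41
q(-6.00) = -300.00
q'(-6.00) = 140.00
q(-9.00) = -936.00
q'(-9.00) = 293.00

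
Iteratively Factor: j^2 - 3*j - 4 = (j - 4)*(j + 1)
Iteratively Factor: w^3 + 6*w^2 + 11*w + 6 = (w + 2)*(w^2 + 4*w + 3) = (w + 2)*(w + 3)*(w + 1)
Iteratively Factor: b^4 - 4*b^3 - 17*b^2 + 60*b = (b)*(b^3 - 4*b^2 - 17*b + 60) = b*(b + 4)*(b^2 - 8*b + 15) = b*(b - 5)*(b + 4)*(b - 3)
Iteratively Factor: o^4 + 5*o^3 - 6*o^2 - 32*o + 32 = (o + 4)*(o^3 + o^2 - 10*o + 8) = (o + 4)^2*(o^2 - 3*o + 2) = (o - 1)*(o + 4)^2*(o - 2)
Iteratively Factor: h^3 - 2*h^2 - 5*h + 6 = (h + 2)*(h^2 - 4*h + 3) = (h - 3)*(h + 2)*(h - 1)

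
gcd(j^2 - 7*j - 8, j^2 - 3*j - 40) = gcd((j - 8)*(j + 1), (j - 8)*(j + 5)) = j - 8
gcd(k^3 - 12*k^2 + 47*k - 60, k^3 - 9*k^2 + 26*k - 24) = k^2 - 7*k + 12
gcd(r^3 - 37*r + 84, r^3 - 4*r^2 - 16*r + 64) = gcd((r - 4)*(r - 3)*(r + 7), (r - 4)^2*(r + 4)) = r - 4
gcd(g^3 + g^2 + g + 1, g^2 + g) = g + 1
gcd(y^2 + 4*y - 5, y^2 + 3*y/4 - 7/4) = y - 1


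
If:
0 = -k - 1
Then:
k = -1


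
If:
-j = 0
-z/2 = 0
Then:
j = 0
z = 0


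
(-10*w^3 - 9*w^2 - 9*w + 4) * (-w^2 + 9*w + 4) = 10*w^5 - 81*w^4 - 112*w^3 - 121*w^2 + 16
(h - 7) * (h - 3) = h^2 - 10*h + 21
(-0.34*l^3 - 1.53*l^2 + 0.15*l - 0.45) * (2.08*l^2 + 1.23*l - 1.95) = -0.7072*l^5 - 3.6006*l^4 - 0.9069*l^3 + 2.232*l^2 - 0.846*l + 0.8775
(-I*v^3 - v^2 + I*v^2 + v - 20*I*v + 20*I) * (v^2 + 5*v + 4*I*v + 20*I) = -I*v^5 + 3*v^4 - 4*I*v^4 + 12*v^3 - 19*I*v^3 + 65*v^2 - 96*I*v^2 + 320*v + 120*I*v - 400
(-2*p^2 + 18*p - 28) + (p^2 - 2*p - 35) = -p^2 + 16*p - 63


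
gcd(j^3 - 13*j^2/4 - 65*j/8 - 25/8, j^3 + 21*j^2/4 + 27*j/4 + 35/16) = j^2 + 7*j/4 + 5/8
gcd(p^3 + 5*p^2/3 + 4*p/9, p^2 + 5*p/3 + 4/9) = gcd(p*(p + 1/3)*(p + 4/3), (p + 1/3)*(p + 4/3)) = p^2 + 5*p/3 + 4/9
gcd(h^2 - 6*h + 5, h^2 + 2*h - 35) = h - 5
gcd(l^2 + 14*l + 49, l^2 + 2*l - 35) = l + 7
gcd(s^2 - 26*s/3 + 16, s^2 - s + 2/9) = 1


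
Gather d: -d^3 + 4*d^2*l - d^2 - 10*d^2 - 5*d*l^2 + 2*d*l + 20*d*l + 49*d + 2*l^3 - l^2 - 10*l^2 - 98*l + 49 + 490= -d^3 + d^2*(4*l - 11) + d*(-5*l^2 + 22*l + 49) + 2*l^3 - 11*l^2 - 98*l + 539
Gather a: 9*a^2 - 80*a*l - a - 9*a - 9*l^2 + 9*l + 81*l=9*a^2 + a*(-80*l - 10) - 9*l^2 + 90*l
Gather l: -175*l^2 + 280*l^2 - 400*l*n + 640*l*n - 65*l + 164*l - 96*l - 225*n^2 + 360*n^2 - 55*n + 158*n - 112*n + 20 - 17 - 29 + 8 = 105*l^2 + l*(240*n + 3) + 135*n^2 - 9*n - 18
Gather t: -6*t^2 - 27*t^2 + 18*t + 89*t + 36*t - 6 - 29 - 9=-33*t^2 + 143*t - 44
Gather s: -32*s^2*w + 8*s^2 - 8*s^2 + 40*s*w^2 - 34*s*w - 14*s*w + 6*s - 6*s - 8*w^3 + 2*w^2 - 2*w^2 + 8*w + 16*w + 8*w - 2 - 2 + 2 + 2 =-32*s^2*w + s*(40*w^2 - 48*w) - 8*w^3 + 32*w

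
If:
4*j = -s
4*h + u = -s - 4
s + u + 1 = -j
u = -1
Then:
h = -3/4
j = 0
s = 0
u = -1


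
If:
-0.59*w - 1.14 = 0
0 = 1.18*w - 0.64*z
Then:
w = -1.93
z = -3.56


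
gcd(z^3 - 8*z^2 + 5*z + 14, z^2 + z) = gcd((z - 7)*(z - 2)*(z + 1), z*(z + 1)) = z + 1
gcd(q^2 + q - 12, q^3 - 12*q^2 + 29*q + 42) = 1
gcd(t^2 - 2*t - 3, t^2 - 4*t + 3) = t - 3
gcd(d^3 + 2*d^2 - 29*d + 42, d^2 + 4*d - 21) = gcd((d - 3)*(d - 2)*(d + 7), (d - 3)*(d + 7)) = d^2 + 4*d - 21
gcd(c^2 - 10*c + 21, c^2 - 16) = 1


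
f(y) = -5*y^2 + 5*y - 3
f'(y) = 5 - 10*y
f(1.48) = -6.55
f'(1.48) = -9.80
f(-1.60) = -23.80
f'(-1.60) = 21.00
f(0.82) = -2.26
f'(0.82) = -3.20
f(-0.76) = -9.69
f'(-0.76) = 12.60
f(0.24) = -2.09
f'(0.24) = 2.60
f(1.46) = -6.36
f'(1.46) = -9.60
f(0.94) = -2.72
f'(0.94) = -4.40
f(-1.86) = -29.60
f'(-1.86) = 23.60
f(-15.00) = -1203.00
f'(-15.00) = 155.00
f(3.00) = -33.00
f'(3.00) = -25.00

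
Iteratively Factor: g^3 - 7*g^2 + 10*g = (g)*(g^2 - 7*g + 10) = g*(g - 2)*(g - 5)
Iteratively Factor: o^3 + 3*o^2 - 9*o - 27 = (o - 3)*(o^2 + 6*o + 9) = (o - 3)*(o + 3)*(o + 3)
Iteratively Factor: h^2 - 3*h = (h - 3)*(h)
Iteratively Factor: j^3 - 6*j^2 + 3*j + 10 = (j + 1)*(j^2 - 7*j + 10) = (j - 5)*(j + 1)*(j - 2)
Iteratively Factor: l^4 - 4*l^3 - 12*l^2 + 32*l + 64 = (l - 4)*(l^3 - 12*l - 16) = (l - 4)^2*(l^2 + 4*l + 4) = (l - 4)^2*(l + 2)*(l + 2)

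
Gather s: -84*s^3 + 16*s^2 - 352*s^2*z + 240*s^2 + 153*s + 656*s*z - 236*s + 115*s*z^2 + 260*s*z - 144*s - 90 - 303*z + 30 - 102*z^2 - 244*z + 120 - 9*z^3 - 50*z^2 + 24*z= -84*s^3 + s^2*(256 - 352*z) + s*(115*z^2 + 916*z - 227) - 9*z^3 - 152*z^2 - 523*z + 60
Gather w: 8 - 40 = -32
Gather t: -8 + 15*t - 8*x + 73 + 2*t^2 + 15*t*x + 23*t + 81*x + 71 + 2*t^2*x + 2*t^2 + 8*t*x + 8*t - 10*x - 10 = t^2*(2*x + 4) + t*(23*x + 46) + 63*x + 126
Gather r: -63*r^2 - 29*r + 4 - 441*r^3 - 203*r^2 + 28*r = -441*r^3 - 266*r^2 - r + 4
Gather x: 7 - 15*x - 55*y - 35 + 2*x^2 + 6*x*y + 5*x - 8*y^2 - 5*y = 2*x^2 + x*(6*y - 10) - 8*y^2 - 60*y - 28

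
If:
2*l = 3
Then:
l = 3/2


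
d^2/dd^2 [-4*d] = 0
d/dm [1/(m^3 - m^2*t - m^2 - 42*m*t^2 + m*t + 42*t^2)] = (-3*m^2 + 2*m*t + 2*m + 42*t^2 - t)/(m^3 - m^2*t - m^2 - 42*m*t^2 + m*t + 42*t^2)^2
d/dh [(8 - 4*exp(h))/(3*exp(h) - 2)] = -16*exp(h)/(3*exp(h) - 2)^2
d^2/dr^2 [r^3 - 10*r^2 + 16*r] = 6*r - 20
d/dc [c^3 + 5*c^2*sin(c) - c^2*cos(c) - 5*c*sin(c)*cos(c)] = c^2*sin(c) + 5*c^2*cos(c) + 3*c^2 + 10*c*sin(c) - 2*c*cos(c) - 5*c*cos(2*c) - 5*sin(2*c)/2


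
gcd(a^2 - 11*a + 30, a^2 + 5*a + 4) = 1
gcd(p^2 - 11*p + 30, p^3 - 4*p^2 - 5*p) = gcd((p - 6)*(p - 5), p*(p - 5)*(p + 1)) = p - 5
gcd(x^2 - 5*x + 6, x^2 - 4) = x - 2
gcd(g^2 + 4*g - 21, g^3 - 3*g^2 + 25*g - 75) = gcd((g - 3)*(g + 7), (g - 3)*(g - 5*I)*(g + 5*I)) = g - 3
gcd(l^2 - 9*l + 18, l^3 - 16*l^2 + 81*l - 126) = l^2 - 9*l + 18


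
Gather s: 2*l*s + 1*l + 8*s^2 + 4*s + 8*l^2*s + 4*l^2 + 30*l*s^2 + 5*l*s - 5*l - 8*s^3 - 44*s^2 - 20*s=4*l^2 - 4*l - 8*s^3 + s^2*(30*l - 36) + s*(8*l^2 + 7*l - 16)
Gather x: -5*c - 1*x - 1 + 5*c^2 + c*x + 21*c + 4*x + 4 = 5*c^2 + 16*c + x*(c + 3) + 3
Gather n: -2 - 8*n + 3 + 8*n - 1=0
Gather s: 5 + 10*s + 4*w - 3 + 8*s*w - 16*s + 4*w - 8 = s*(8*w - 6) + 8*w - 6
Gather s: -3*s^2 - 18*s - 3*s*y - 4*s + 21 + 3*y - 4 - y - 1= -3*s^2 + s*(-3*y - 22) + 2*y + 16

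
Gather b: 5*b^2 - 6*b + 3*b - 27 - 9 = 5*b^2 - 3*b - 36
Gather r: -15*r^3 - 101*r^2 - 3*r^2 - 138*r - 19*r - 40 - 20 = -15*r^3 - 104*r^2 - 157*r - 60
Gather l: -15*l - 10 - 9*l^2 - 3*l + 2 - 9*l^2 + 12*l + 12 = -18*l^2 - 6*l + 4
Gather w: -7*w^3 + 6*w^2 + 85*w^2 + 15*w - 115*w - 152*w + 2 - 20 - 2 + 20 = -7*w^3 + 91*w^2 - 252*w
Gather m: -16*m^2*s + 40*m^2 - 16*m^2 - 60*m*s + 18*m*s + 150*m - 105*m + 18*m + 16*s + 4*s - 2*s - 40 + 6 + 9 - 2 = m^2*(24 - 16*s) + m*(63 - 42*s) + 18*s - 27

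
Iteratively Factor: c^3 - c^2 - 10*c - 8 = (c + 2)*(c^2 - 3*c - 4) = (c + 1)*(c + 2)*(c - 4)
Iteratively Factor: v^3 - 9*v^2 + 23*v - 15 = (v - 5)*(v^2 - 4*v + 3) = (v - 5)*(v - 1)*(v - 3)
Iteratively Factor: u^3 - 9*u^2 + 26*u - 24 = (u - 4)*(u^2 - 5*u + 6) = (u - 4)*(u - 2)*(u - 3)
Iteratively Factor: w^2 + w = (w)*(w + 1)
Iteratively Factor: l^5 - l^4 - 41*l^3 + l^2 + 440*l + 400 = (l + 4)*(l^4 - 5*l^3 - 21*l^2 + 85*l + 100) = (l + 4)^2*(l^3 - 9*l^2 + 15*l + 25) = (l - 5)*(l + 4)^2*(l^2 - 4*l - 5) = (l - 5)^2*(l + 4)^2*(l + 1)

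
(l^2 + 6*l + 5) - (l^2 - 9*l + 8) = 15*l - 3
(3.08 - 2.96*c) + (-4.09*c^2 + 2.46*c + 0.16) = -4.09*c^2 - 0.5*c + 3.24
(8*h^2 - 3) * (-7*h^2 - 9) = -56*h^4 - 51*h^2 + 27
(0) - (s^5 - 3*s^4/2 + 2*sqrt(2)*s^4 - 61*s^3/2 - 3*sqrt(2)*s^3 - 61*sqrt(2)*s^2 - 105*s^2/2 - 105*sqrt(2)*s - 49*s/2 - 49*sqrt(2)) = -s^5 - 2*sqrt(2)*s^4 + 3*s^4/2 + 3*sqrt(2)*s^3 + 61*s^3/2 + 105*s^2/2 + 61*sqrt(2)*s^2 + 49*s/2 + 105*sqrt(2)*s + 49*sqrt(2)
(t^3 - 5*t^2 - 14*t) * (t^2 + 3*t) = t^5 - 2*t^4 - 29*t^3 - 42*t^2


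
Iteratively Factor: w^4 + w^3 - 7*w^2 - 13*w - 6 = (w + 2)*(w^3 - w^2 - 5*w - 3) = (w + 1)*(w + 2)*(w^2 - 2*w - 3) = (w + 1)^2*(w + 2)*(w - 3)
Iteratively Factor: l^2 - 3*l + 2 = (l - 1)*(l - 2)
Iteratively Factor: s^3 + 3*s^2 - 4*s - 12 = (s + 2)*(s^2 + s - 6) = (s - 2)*(s + 2)*(s + 3)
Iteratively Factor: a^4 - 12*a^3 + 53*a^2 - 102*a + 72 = (a - 3)*(a^3 - 9*a^2 + 26*a - 24) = (a - 3)*(a - 2)*(a^2 - 7*a + 12) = (a - 3)^2*(a - 2)*(a - 4)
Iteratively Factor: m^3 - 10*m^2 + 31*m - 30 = (m - 5)*(m^2 - 5*m + 6) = (m - 5)*(m - 3)*(m - 2)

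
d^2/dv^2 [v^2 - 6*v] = 2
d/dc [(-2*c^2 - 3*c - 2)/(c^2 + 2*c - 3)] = (-c^2 + 16*c + 13)/(c^4 + 4*c^3 - 2*c^2 - 12*c + 9)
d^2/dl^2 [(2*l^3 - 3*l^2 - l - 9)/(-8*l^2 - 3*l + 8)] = 2*(-154*l^3 + 2448*l^2 + 456*l + 873)/(512*l^6 + 576*l^5 - 1320*l^4 - 1125*l^3 + 1320*l^2 + 576*l - 512)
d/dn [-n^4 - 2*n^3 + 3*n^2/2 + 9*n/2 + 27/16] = -4*n^3 - 6*n^2 + 3*n + 9/2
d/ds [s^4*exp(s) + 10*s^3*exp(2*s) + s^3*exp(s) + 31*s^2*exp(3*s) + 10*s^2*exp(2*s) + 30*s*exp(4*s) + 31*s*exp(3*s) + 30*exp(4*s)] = (s^4 + 20*s^3*exp(s) + 5*s^3 + 93*s^2*exp(2*s) + 50*s^2*exp(s) + 3*s^2 + 120*s*exp(3*s) + 155*s*exp(2*s) + 20*s*exp(s) + 150*exp(3*s) + 31*exp(2*s))*exp(s)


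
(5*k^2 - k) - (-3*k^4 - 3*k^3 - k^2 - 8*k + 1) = 3*k^4 + 3*k^3 + 6*k^2 + 7*k - 1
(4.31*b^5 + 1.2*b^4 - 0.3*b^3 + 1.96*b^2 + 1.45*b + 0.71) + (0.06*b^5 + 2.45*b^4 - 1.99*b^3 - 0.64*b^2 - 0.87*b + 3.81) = 4.37*b^5 + 3.65*b^4 - 2.29*b^3 + 1.32*b^2 + 0.58*b + 4.52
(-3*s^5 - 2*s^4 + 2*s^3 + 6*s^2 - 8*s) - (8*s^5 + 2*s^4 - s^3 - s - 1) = -11*s^5 - 4*s^4 + 3*s^3 + 6*s^2 - 7*s + 1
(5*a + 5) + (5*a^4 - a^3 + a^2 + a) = 5*a^4 - a^3 + a^2 + 6*a + 5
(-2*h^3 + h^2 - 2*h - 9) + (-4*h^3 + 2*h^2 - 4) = -6*h^3 + 3*h^2 - 2*h - 13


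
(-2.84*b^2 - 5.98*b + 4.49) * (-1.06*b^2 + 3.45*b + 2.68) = 3.0104*b^4 - 3.4592*b^3 - 33.0016*b^2 - 0.535900000000002*b + 12.0332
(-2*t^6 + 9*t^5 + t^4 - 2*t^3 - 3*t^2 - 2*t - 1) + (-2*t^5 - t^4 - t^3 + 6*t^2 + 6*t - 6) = -2*t^6 + 7*t^5 - 3*t^3 + 3*t^2 + 4*t - 7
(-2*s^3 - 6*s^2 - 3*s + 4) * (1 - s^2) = 2*s^5 + 6*s^4 + s^3 - 10*s^2 - 3*s + 4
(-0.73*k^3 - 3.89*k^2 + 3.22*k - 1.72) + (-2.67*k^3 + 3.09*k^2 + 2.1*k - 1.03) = -3.4*k^3 - 0.8*k^2 + 5.32*k - 2.75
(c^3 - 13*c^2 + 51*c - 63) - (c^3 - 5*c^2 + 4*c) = -8*c^2 + 47*c - 63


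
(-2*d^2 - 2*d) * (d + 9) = -2*d^3 - 20*d^2 - 18*d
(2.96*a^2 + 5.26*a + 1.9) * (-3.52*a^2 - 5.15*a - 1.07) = -10.4192*a^4 - 33.7592*a^3 - 36.9442*a^2 - 15.4132*a - 2.033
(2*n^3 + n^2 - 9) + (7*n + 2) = 2*n^3 + n^2 + 7*n - 7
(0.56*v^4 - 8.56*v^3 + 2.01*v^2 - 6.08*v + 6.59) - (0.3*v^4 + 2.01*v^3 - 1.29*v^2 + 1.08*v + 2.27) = 0.26*v^4 - 10.57*v^3 + 3.3*v^2 - 7.16*v + 4.32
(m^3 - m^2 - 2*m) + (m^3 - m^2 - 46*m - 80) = 2*m^3 - 2*m^2 - 48*m - 80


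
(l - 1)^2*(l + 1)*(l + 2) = l^4 + l^3 - 3*l^2 - l + 2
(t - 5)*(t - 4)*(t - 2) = t^3 - 11*t^2 + 38*t - 40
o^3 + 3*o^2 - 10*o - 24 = (o - 3)*(o + 2)*(o + 4)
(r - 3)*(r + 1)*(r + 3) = r^3 + r^2 - 9*r - 9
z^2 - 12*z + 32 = (z - 8)*(z - 4)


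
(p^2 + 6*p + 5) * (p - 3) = p^3 + 3*p^2 - 13*p - 15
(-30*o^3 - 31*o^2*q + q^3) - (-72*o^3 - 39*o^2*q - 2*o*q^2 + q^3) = 42*o^3 + 8*o^2*q + 2*o*q^2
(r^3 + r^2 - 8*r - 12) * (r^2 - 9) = r^5 + r^4 - 17*r^3 - 21*r^2 + 72*r + 108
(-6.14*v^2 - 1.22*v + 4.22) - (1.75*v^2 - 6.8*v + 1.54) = -7.89*v^2 + 5.58*v + 2.68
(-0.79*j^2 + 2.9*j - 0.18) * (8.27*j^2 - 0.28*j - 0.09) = -6.5333*j^4 + 24.2042*j^3 - 2.2295*j^2 - 0.2106*j + 0.0162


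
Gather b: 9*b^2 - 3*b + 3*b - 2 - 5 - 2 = 9*b^2 - 9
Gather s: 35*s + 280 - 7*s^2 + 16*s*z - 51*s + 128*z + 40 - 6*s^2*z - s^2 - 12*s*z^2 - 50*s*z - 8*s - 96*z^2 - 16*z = s^2*(-6*z - 8) + s*(-12*z^2 - 34*z - 24) - 96*z^2 + 112*z + 320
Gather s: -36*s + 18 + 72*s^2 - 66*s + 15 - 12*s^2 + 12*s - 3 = 60*s^2 - 90*s + 30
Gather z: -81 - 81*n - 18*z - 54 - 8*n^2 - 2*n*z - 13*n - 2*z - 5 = -8*n^2 - 94*n + z*(-2*n - 20) - 140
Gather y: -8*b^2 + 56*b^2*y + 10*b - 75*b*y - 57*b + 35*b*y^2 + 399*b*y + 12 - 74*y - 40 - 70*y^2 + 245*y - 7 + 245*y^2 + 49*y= -8*b^2 - 47*b + y^2*(35*b + 175) + y*(56*b^2 + 324*b + 220) - 35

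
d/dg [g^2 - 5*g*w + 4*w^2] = 2*g - 5*w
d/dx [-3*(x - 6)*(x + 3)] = 9 - 6*x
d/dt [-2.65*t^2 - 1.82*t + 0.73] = -5.3*t - 1.82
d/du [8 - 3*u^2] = -6*u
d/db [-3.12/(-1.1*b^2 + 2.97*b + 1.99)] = (9.2664 - 6.864*b)/(-1.1*b^2 + 2.97*b + 1.99)^2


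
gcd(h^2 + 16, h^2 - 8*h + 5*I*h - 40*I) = 1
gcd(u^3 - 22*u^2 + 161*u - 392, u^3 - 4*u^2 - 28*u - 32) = u - 8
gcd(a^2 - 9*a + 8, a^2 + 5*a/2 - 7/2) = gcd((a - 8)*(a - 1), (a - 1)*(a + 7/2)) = a - 1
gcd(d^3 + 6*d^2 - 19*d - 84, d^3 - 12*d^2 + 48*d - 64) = d - 4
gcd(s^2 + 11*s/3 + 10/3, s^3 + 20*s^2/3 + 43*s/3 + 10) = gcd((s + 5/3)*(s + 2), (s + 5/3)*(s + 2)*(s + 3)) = s^2 + 11*s/3 + 10/3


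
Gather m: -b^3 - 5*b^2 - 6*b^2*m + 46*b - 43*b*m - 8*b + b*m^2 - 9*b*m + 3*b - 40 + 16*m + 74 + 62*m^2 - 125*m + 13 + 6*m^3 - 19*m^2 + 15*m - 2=-b^3 - 5*b^2 + 41*b + 6*m^3 + m^2*(b + 43) + m*(-6*b^2 - 52*b - 94) + 45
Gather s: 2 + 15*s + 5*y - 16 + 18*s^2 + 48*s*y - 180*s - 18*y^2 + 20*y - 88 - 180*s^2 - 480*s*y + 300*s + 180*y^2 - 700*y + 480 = -162*s^2 + s*(135 - 432*y) + 162*y^2 - 675*y + 378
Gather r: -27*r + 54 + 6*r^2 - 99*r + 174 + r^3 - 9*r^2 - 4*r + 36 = r^3 - 3*r^2 - 130*r + 264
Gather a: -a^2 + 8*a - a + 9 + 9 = -a^2 + 7*a + 18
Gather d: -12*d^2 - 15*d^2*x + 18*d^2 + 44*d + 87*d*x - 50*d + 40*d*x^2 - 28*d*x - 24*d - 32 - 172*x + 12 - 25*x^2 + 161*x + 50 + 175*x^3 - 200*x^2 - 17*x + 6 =d^2*(6 - 15*x) + d*(40*x^2 + 59*x - 30) + 175*x^3 - 225*x^2 - 28*x + 36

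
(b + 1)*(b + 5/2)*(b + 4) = b^3 + 15*b^2/2 + 33*b/2 + 10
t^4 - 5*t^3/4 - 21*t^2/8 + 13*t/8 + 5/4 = (t - 2)*(t - 1)*(t + 1/2)*(t + 5/4)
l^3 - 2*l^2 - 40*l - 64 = (l - 8)*(l + 2)*(l + 4)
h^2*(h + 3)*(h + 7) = h^4 + 10*h^3 + 21*h^2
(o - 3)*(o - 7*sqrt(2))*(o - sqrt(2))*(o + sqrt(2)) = o^4 - 7*sqrt(2)*o^3 - 3*o^3 - 2*o^2 + 21*sqrt(2)*o^2 + 6*o + 14*sqrt(2)*o - 42*sqrt(2)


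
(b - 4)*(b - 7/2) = b^2 - 15*b/2 + 14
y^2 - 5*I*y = y*(y - 5*I)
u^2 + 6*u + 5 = (u + 1)*(u + 5)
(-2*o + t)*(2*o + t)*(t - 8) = -4*o^2*t + 32*o^2 + t^3 - 8*t^2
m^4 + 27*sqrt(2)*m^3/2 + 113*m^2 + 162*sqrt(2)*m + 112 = (m + sqrt(2)/2)*(m + 2*sqrt(2))*(m + 4*sqrt(2))*(m + 7*sqrt(2))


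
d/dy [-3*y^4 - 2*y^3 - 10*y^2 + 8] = 2*y*(-6*y^2 - 3*y - 10)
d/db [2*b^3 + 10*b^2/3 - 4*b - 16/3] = 6*b^2 + 20*b/3 - 4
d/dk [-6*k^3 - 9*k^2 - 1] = 18*k*(-k - 1)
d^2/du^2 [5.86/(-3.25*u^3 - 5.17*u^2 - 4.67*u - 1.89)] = ((114.27*u + 60.5924)*(3.25*u^3 + 5.17*u^2 + 4.67*u + 1.89) - 5.86*(9.75*u^2 + 10.34*u + 4.67)*(19.5*u^2 + 20.68*u + 9.34))/(3.25*u^3 + 5.17*u^2 + 4.67*u + 1.89)^3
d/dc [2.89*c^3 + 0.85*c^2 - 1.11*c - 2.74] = 8.67*c^2 + 1.7*c - 1.11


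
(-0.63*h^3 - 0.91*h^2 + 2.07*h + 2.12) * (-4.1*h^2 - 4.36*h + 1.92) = 2.583*h^5 + 6.4778*h^4 - 5.729*h^3 - 19.4644*h^2 - 5.2688*h + 4.0704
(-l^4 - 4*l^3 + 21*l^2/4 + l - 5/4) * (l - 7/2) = -l^5 - l^4/2 + 77*l^3/4 - 139*l^2/8 - 19*l/4 + 35/8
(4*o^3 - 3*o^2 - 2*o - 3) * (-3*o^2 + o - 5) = -12*o^5 + 13*o^4 - 17*o^3 + 22*o^2 + 7*o + 15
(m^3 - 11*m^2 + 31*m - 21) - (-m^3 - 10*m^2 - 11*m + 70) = 2*m^3 - m^2 + 42*m - 91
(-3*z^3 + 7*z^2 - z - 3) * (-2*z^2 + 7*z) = 6*z^5 - 35*z^4 + 51*z^3 - z^2 - 21*z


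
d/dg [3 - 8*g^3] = -24*g^2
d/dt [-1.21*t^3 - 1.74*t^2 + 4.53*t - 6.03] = -3.63*t^2 - 3.48*t + 4.53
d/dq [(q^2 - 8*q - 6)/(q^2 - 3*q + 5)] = (5*q^2 + 22*q - 58)/(q^4 - 6*q^3 + 19*q^2 - 30*q + 25)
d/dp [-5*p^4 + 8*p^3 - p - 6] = -20*p^3 + 24*p^2 - 1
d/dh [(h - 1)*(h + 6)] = 2*h + 5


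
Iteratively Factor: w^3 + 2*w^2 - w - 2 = (w + 1)*(w^2 + w - 2) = (w - 1)*(w + 1)*(w + 2)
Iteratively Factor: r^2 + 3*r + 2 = (r + 2)*(r + 1)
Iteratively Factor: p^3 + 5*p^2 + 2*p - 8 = (p - 1)*(p^2 + 6*p + 8) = (p - 1)*(p + 2)*(p + 4)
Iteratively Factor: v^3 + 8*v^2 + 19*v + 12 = (v + 3)*(v^2 + 5*v + 4) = (v + 3)*(v + 4)*(v + 1)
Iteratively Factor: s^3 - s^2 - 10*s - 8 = (s + 2)*(s^2 - 3*s - 4) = (s - 4)*(s + 2)*(s + 1)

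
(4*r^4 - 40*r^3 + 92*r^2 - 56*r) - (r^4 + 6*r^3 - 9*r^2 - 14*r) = 3*r^4 - 46*r^3 + 101*r^2 - 42*r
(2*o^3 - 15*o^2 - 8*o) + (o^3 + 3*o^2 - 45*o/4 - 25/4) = 3*o^3 - 12*o^2 - 77*o/4 - 25/4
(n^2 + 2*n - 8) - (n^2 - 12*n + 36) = 14*n - 44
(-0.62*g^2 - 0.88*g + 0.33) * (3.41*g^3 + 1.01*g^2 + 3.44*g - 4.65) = -2.1142*g^5 - 3.627*g^4 - 1.8963*g^3 + 0.1891*g^2 + 5.2272*g - 1.5345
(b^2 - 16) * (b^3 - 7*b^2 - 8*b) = b^5 - 7*b^4 - 24*b^3 + 112*b^2 + 128*b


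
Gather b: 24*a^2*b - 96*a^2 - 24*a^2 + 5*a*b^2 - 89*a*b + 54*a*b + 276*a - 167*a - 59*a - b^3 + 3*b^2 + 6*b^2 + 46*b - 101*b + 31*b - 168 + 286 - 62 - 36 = -120*a^2 + 50*a - b^3 + b^2*(5*a + 9) + b*(24*a^2 - 35*a - 24) + 20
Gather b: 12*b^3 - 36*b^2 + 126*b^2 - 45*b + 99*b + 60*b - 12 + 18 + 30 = 12*b^3 + 90*b^2 + 114*b + 36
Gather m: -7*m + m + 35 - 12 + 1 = 24 - 6*m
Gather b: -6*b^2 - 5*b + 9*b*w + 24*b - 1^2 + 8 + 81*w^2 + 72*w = -6*b^2 + b*(9*w + 19) + 81*w^2 + 72*w + 7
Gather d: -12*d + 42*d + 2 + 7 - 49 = 30*d - 40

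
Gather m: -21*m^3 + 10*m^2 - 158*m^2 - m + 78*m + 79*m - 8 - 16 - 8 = -21*m^3 - 148*m^2 + 156*m - 32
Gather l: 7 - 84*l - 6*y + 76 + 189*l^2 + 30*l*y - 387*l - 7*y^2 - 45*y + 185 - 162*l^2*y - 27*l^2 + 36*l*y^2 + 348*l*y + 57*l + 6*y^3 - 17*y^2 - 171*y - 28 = l^2*(162 - 162*y) + l*(36*y^2 + 378*y - 414) + 6*y^3 - 24*y^2 - 222*y + 240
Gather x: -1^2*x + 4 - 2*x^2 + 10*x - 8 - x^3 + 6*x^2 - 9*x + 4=-x^3 + 4*x^2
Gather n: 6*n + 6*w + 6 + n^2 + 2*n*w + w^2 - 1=n^2 + n*(2*w + 6) + w^2 + 6*w + 5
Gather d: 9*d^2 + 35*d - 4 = 9*d^2 + 35*d - 4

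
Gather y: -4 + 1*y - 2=y - 6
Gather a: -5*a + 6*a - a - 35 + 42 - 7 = 0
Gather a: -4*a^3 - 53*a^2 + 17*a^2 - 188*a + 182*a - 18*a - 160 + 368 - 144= -4*a^3 - 36*a^2 - 24*a + 64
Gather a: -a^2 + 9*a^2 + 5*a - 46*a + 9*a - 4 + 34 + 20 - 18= 8*a^2 - 32*a + 32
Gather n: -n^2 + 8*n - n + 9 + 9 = -n^2 + 7*n + 18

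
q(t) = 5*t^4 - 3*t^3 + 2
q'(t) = 20*t^3 - 9*t^2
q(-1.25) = 20.07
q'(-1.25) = -53.12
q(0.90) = 3.09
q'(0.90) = 7.29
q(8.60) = 25444.24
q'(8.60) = 12055.48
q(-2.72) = 336.05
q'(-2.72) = -469.06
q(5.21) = 3261.75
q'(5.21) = 2584.12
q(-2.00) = 106.00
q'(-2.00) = -196.00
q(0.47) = 1.93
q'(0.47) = 0.09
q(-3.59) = 971.32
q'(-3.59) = -1041.36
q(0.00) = 2.00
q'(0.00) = 0.00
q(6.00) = 5834.00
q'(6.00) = 3996.00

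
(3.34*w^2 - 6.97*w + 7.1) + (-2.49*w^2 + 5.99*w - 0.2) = 0.85*w^2 - 0.98*w + 6.9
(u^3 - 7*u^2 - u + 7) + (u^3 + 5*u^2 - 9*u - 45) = 2*u^3 - 2*u^2 - 10*u - 38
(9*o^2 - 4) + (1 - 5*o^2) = 4*o^2 - 3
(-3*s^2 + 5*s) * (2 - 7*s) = 21*s^3 - 41*s^2 + 10*s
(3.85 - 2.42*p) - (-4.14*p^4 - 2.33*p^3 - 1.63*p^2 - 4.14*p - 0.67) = 4.14*p^4 + 2.33*p^3 + 1.63*p^2 + 1.72*p + 4.52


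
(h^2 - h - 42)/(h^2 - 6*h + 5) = (h^2 - h - 42)/(h^2 - 6*h + 5)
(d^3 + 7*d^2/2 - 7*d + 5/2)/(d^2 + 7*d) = (2*d^3 + 7*d^2 - 14*d + 5)/(2*d*(d + 7))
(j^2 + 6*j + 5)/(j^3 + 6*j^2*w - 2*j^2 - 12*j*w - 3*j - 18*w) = (j + 5)/(j^2 + 6*j*w - 3*j - 18*w)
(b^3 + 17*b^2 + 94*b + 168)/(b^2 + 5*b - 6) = (b^2 + 11*b + 28)/(b - 1)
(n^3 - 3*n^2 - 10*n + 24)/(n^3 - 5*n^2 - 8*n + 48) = (n - 2)/(n - 4)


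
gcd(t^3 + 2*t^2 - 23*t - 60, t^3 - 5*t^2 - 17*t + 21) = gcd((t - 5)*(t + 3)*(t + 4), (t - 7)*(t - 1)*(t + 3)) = t + 3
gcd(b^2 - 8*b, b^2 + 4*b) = b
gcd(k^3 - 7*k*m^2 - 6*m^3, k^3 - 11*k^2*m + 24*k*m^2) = k - 3*m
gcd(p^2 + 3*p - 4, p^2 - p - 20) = p + 4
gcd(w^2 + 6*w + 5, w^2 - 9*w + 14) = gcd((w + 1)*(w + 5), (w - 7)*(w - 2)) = 1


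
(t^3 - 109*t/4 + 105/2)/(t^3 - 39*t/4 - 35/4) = (-4*t^3 + 109*t - 210)/(-4*t^3 + 39*t + 35)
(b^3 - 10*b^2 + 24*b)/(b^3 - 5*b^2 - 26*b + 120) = b/(b + 5)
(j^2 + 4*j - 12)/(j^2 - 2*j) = (j + 6)/j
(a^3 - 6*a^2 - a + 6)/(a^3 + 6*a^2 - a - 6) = (a - 6)/(a + 6)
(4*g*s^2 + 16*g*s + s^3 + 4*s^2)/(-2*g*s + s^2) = (4*g*s + 16*g + s^2 + 4*s)/(-2*g + s)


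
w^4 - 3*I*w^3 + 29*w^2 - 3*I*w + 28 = (w - 7*I)*(w - I)*(w + I)*(w + 4*I)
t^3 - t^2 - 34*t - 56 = (t - 7)*(t + 2)*(t + 4)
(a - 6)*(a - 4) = a^2 - 10*a + 24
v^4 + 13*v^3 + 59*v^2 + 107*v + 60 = (v + 1)*(v + 3)*(v + 4)*(v + 5)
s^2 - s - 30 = (s - 6)*(s + 5)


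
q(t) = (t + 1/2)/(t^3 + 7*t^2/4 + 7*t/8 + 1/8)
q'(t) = (t + 1/2)*(-3*t^2 - 7*t/2 - 7/8)/(t^3 + 7*t^2/4 + 7*t/8 + 1/8)^2 + 1/(t^3 + 7*t^2/4 + 7*t/8 + 1/8) = 4*(-8*t - 5)/(16*t^4 + 40*t^3 + 33*t^2 + 10*t + 1)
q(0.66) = 0.66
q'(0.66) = -1.13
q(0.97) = 0.42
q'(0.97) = -0.55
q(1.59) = 0.21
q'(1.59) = -0.20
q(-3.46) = 0.13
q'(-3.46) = 0.09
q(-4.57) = 0.06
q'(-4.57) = 0.03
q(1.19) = 0.32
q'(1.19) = -0.37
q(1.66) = 0.20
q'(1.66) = -0.18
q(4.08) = 0.05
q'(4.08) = -0.02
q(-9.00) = 0.01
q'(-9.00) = 0.00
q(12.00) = 0.01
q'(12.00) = 0.00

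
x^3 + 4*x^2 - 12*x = x*(x - 2)*(x + 6)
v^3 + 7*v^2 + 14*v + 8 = (v + 1)*(v + 2)*(v + 4)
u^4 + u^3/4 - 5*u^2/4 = u^2*(u - 1)*(u + 5/4)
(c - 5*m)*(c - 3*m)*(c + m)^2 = c^4 - 6*c^3*m + 22*c*m^3 + 15*m^4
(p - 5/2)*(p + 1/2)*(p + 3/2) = p^3 - p^2/2 - 17*p/4 - 15/8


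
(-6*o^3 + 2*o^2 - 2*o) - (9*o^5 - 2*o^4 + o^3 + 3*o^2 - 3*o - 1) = -9*o^5 + 2*o^4 - 7*o^3 - o^2 + o + 1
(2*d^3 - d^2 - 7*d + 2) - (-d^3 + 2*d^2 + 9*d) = 3*d^3 - 3*d^2 - 16*d + 2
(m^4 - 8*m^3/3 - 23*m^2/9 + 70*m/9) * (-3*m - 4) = -3*m^5 + 4*m^4 + 55*m^3/3 - 118*m^2/9 - 280*m/9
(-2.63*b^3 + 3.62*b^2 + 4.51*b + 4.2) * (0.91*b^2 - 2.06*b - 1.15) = -2.3933*b^5 + 8.712*b^4 - 0.328600000000001*b^3 - 9.6316*b^2 - 13.8385*b - 4.83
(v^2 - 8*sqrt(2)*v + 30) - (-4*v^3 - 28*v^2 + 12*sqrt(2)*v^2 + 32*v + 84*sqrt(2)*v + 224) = 4*v^3 - 12*sqrt(2)*v^2 + 29*v^2 - 92*sqrt(2)*v - 32*v - 194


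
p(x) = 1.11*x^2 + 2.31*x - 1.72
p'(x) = 2.22*x + 2.31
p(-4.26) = 8.58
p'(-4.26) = -7.15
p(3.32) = 18.18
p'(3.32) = 9.68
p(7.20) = 72.45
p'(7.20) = 18.29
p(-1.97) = -1.96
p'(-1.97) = -2.06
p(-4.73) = 12.19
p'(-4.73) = -8.19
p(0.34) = -0.81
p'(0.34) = 3.06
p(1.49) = 4.19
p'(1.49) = 5.62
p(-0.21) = -2.16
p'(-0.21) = 1.84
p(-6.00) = 24.38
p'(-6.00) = -11.01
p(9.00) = 108.98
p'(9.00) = 22.29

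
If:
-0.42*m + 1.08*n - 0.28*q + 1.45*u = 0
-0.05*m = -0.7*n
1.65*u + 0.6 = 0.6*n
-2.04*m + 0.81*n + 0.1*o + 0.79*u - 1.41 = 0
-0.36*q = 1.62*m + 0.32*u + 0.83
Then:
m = -0.03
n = -0.00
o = 16.41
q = -1.85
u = -0.36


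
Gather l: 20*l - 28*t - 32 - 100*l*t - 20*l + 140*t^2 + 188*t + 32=-100*l*t + 140*t^2 + 160*t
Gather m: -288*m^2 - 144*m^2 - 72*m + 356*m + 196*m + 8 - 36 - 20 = -432*m^2 + 480*m - 48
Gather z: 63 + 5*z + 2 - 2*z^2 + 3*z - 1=-2*z^2 + 8*z + 64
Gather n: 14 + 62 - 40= 36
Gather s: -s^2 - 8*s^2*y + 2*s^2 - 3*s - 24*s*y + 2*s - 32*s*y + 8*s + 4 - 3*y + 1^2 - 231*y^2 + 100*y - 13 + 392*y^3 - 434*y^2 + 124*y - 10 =s^2*(1 - 8*y) + s*(7 - 56*y) + 392*y^3 - 665*y^2 + 221*y - 18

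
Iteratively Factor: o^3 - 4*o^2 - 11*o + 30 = (o - 5)*(o^2 + o - 6) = (o - 5)*(o + 3)*(o - 2)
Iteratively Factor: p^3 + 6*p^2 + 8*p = (p + 2)*(p^2 + 4*p) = (p + 2)*(p + 4)*(p)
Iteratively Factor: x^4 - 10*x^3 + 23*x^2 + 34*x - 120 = (x - 4)*(x^3 - 6*x^2 - x + 30) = (x - 4)*(x - 3)*(x^2 - 3*x - 10) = (x - 4)*(x - 3)*(x + 2)*(x - 5)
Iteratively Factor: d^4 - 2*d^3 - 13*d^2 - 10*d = (d)*(d^3 - 2*d^2 - 13*d - 10) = d*(d + 2)*(d^2 - 4*d - 5) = d*(d + 1)*(d + 2)*(d - 5)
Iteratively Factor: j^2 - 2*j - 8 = (j - 4)*(j + 2)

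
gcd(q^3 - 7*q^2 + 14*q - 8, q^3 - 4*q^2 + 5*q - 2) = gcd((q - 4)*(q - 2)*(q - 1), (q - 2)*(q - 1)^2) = q^2 - 3*q + 2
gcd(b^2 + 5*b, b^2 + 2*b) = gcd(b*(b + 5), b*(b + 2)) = b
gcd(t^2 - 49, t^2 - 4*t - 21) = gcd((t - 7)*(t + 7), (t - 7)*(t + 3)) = t - 7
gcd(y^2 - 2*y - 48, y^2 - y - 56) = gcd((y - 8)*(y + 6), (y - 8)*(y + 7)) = y - 8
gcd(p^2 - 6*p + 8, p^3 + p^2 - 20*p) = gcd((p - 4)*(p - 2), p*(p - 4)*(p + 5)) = p - 4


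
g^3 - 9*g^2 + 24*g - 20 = (g - 5)*(g - 2)^2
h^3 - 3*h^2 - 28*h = h*(h - 7)*(h + 4)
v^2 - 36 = (v - 6)*(v + 6)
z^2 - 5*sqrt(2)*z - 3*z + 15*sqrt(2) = (z - 3)*(z - 5*sqrt(2))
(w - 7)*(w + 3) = w^2 - 4*w - 21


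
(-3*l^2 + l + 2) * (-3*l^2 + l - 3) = 9*l^4 - 6*l^3 + 4*l^2 - l - 6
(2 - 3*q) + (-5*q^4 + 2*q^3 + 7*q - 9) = -5*q^4 + 2*q^3 + 4*q - 7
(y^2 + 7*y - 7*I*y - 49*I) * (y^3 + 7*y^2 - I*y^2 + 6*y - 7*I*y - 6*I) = y^5 + 14*y^4 - 8*I*y^4 + 48*y^3 - 112*I*y^3 - 56*y^2 - 440*I*y^2 - 385*y - 336*I*y - 294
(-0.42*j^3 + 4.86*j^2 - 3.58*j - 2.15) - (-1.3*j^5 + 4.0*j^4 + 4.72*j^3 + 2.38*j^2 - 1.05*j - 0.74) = 1.3*j^5 - 4.0*j^4 - 5.14*j^3 + 2.48*j^2 - 2.53*j - 1.41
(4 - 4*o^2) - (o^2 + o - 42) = -5*o^2 - o + 46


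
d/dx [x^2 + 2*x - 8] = 2*x + 2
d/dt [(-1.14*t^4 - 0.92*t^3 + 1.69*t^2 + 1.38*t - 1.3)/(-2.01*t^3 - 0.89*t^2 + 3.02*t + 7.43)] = (2.2914*t^6 + 2.0292*t^5 - 6.1127*t^4 - 33.89*t^3 - 22.0138*t^2 + 22.7994*t + 14.1794)/(4.0401*t^6 + 3.5778*t^5 - 11.3483*t^4 - 35.2442*t^3 - 4.105*t^2 + 44.8772*t + 55.2049)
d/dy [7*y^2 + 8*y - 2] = 14*y + 8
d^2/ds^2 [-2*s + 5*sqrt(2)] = 0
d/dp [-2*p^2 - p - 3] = -4*p - 1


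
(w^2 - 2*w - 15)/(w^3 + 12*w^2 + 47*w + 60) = (w - 5)/(w^2 + 9*w + 20)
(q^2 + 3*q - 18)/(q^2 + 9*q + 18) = (q - 3)/(q + 3)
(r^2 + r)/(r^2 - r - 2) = r/(r - 2)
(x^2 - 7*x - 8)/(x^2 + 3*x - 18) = (x^2 - 7*x - 8)/(x^2 + 3*x - 18)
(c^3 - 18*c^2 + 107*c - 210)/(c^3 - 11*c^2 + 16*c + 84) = (c - 5)/(c + 2)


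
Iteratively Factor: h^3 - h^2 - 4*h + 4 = (h - 1)*(h^2 - 4) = (h - 2)*(h - 1)*(h + 2)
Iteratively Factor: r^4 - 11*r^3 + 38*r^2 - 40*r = (r - 5)*(r^3 - 6*r^2 + 8*r) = r*(r - 5)*(r^2 - 6*r + 8) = r*(r - 5)*(r - 4)*(r - 2)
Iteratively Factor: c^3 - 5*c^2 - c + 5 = (c + 1)*(c^2 - 6*c + 5) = (c - 5)*(c + 1)*(c - 1)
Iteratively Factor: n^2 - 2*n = (n - 2)*(n)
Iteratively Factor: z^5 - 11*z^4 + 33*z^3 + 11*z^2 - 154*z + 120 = (z - 3)*(z^4 - 8*z^3 + 9*z^2 + 38*z - 40) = (z - 5)*(z - 3)*(z^3 - 3*z^2 - 6*z + 8) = (z - 5)*(z - 3)*(z - 1)*(z^2 - 2*z - 8) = (z - 5)*(z - 3)*(z - 1)*(z + 2)*(z - 4)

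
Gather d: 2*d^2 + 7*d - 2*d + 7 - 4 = 2*d^2 + 5*d + 3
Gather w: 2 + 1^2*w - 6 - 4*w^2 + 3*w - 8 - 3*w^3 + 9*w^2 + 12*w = -3*w^3 + 5*w^2 + 16*w - 12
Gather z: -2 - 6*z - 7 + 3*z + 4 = -3*z - 5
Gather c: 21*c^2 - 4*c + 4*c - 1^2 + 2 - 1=21*c^2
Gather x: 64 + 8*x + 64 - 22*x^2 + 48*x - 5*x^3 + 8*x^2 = -5*x^3 - 14*x^2 + 56*x + 128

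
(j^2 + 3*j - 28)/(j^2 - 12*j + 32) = (j + 7)/(j - 8)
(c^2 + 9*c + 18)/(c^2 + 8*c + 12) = (c + 3)/(c + 2)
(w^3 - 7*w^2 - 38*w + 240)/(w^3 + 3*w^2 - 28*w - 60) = (w - 8)/(w + 2)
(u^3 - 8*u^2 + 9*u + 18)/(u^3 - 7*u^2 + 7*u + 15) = (u - 6)/(u - 5)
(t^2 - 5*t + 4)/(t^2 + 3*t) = (t^2 - 5*t + 4)/(t*(t + 3))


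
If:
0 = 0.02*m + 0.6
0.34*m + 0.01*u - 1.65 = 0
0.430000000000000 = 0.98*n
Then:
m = -30.00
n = 0.44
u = 1185.00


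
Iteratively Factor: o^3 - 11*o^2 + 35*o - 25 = (o - 1)*(o^2 - 10*o + 25) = (o - 5)*(o - 1)*(o - 5)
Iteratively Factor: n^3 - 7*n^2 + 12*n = (n)*(n^2 - 7*n + 12) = n*(n - 3)*(n - 4)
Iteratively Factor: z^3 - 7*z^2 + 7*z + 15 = (z - 5)*(z^2 - 2*z - 3) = (z - 5)*(z - 3)*(z + 1)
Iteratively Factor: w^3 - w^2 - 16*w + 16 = (w - 4)*(w^2 + 3*w - 4) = (w - 4)*(w - 1)*(w + 4)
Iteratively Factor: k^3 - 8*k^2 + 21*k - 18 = (k - 3)*(k^2 - 5*k + 6) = (k - 3)*(k - 2)*(k - 3)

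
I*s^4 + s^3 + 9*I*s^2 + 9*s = s*(s - 3*I)*(s + 3*I)*(I*s + 1)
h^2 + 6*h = h*(h + 6)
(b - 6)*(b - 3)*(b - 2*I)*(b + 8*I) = b^4 - 9*b^3 + 6*I*b^3 + 34*b^2 - 54*I*b^2 - 144*b + 108*I*b + 288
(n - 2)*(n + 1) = n^2 - n - 2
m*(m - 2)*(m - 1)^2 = m^4 - 4*m^3 + 5*m^2 - 2*m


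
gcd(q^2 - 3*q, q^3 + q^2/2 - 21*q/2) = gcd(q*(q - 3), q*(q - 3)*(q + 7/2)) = q^2 - 3*q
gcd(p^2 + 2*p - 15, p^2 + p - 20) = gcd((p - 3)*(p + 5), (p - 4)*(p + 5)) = p + 5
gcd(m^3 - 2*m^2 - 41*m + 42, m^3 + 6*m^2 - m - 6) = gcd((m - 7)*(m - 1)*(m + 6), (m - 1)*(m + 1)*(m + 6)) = m^2 + 5*m - 6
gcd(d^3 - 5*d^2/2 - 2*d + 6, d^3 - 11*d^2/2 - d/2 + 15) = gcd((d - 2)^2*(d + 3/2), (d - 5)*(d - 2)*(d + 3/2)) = d^2 - d/2 - 3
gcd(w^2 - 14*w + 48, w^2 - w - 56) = w - 8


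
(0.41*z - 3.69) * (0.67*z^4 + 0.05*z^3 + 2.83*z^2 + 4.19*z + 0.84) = 0.2747*z^5 - 2.4518*z^4 + 0.9758*z^3 - 8.7248*z^2 - 15.1167*z - 3.0996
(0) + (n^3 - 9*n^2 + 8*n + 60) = n^3 - 9*n^2 + 8*n + 60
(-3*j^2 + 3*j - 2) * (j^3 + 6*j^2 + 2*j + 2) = -3*j^5 - 15*j^4 + 10*j^3 - 12*j^2 + 2*j - 4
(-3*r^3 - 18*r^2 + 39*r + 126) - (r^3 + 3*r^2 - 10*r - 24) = -4*r^3 - 21*r^2 + 49*r + 150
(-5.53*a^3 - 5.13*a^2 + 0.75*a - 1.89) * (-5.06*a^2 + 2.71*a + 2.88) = 27.9818*a^5 + 10.9715*a^4 - 33.6237*a^3 - 3.1785*a^2 - 2.9619*a - 5.4432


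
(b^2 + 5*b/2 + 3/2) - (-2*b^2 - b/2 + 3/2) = 3*b^2 + 3*b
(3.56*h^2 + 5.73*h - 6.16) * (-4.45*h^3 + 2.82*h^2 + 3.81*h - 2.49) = -15.842*h^5 - 15.4593*h^4 + 57.1342*h^3 - 4.4043*h^2 - 37.7373*h + 15.3384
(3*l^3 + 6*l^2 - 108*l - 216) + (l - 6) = 3*l^3 + 6*l^2 - 107*l - 222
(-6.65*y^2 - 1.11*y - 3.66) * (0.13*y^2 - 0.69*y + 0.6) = -0.8645*y^4 + 4.4442*y^3 - 3.6999*y^2 + 1.8594*y - 2.196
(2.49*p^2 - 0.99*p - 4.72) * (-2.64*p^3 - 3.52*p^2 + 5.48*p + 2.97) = -6.5736*p^5 - 6.1512*p^4 + 29.5908*p^3 + 18.5845*p^2 - 28.8059*p - 14.0184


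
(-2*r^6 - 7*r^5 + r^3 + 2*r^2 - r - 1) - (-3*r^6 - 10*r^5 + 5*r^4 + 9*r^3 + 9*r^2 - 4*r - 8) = r^6 + 3*r^5 - 5*r^4 - 8*r^3 - 7*r^2 + 3*r + 7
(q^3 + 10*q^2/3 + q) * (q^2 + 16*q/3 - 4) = q^5 + 26*q^4/3 + 133*q^3/9 - 8*q^2 - 4*q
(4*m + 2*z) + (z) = 4*m + 3*z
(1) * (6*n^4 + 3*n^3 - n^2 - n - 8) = 6*n^4 + 3*n^3 - n^2 - n - 8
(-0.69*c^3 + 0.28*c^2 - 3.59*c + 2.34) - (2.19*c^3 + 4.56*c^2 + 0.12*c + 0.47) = -2.88*c^3 - 4.28*c^2 - 3.71*c + 1.87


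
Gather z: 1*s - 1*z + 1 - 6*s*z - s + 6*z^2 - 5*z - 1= 6*z^2 + z*(-6*s - 6)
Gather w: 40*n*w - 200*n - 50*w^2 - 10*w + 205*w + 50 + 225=-200*n - 50*w^2 + w*(40*n + 195) + 275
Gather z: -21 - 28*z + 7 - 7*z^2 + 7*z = -7*z^2 - 21*z - 14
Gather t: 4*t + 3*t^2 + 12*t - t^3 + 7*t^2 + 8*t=-t^3 + 10*t^2 + 24*t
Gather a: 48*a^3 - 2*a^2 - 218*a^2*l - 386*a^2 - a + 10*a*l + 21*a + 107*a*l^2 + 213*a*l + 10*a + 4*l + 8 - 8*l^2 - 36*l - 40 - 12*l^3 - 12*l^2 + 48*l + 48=48*a^3 + a^2*(-218*l - 388) + a*(107*l^2 + 223*l + 30) - 12*l^3 - 20*l^2 + 16*l + 16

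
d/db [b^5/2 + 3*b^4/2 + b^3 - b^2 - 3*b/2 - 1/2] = 5*b^4/2 + 6*b^3 + 3*b^2 - 2*b - 3/2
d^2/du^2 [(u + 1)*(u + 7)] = 2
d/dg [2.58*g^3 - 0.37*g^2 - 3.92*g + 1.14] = 7.74*g^2 - 0.74*g - 3.92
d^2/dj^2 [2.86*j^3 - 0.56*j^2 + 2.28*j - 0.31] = 17.16*j - 1.12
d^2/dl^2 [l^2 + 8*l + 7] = 2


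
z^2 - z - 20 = (z - 5)*(z + 4)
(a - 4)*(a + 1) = a^2 - 3*a - 4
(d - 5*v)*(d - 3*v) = d^2 - 8*d*v + 15*v^2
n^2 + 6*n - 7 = (n - 1)*(n + 7)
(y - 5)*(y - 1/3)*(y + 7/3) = y^3 - 3*y^2 - 97*y/9 + 35/9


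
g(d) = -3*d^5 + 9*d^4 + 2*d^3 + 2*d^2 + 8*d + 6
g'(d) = -15*d^4 + 36*d^3 + 6*d^2 + 4*d + 8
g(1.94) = 88.69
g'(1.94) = 88.72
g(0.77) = 16.61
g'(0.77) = 25.80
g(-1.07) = 13.28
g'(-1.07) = -53.17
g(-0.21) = 4.41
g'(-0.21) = 7.06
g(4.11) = -738.68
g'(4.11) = -1655.00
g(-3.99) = 5193.72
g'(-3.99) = -6000.95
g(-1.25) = 26.35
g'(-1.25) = -94.56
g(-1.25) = 26.35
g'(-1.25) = -94.56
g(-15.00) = 2727336.00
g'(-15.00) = -879577.00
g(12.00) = -556026.00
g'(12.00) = -247912.00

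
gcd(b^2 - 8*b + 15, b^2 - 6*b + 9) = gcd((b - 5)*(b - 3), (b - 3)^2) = b - 3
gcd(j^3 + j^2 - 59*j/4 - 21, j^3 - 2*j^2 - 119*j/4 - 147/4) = j^2 + 5*j + 21/4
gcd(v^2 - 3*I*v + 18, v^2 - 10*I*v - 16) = 1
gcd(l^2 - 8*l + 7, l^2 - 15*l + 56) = l - 7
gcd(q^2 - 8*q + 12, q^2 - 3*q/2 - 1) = q - 2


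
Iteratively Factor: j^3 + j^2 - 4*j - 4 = (j + 1)*(j^2 - 4) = (j - 2)*(j + 1)*(j + 2)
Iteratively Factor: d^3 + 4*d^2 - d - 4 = (d + 4)*(d^2 - 1) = (d + 1)*(d + 4)*(d - 1)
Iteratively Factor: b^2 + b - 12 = (b - 3)*(b + 4)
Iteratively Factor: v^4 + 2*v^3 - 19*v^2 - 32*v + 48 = (v - 1)*(v^3 + 3*v^2 - 16*v - 48) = (v - 4)*(v - 1)*(v^2 + 7*v + 12) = (v - 4)*(v - 1)*(v + 3)*(v + 4)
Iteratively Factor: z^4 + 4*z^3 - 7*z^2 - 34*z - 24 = (z + 2)*(z^3 + 2*z^2 - 11*z - 12) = (z - 3)*(z + 2)*(z^2 + 5*z + 4) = (z - 3)*(z + 2)*(z + 4)*(z + 1)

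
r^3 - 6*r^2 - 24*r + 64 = (r - 8)*(r - 2)*(r + 4)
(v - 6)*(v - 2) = v^2 - 8*v + 12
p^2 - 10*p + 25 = (p - 5)^2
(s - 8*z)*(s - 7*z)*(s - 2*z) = s^3 - 17*s^2*z + 86*s*z^2 - 112*z^3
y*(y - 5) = y^2 - 5*y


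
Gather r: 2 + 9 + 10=21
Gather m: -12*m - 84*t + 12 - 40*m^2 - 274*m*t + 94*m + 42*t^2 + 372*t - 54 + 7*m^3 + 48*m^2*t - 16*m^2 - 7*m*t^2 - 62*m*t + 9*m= 7*m^3 + m^2*(48*t - 56) + m*(-7*t^2 - 336*t + 91) + 42*t^2 + 288*t - 42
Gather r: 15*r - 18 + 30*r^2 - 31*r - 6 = 30*r^2 - 16*r - 24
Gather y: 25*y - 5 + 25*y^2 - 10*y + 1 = 25*y^2 + 15*y - 4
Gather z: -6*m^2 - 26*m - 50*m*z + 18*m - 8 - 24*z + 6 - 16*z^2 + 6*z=-6*m^2 - 8*m - 16*z^2 + z*(-50*m - 18) - 2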